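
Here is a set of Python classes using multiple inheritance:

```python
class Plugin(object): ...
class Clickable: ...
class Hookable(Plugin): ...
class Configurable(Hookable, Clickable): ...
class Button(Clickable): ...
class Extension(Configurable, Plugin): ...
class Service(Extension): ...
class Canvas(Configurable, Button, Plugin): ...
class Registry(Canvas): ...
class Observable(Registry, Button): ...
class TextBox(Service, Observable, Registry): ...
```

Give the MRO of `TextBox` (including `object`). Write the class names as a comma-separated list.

TextBox, Service, Extension, Observable, Registry, Canvas, Configurable, Hookable, Button, Plugin, Clickable, object

L[TextBox] = TextBox + merge(L[Service], L[Observable], L[Registry], [Service Observable Registry])
  take Service:  [Service Extension Configurable Hookable Plugin Clickable object] + [Observable Registry Canvas Configurable Hookable Button Plugin Clickable object] + [Registry Canvas Configurable Hookable Button Plugin Clickable object] + [Service Observable Registry]
  take Extension:  [Extension Configurable Hookable Plugin Clickable object] + [Observable Registry Canvas Configurable Hookable Button Plugin Clickable object] + [Registry Canvas Configurable Hookable Button Plugin Clickable object] + [Observable Registry]
  take Observable:  [Configurable Hookable Plugin Clickable object] + [Observable Registry Canvas Configurable Hookable Button Plugin Clickable object] + [Registry Canvas Configurable Hookable Button Plugin Clickable object] + [Observable Registry]
  take Registry:  [Configurable Hookable Plugin Clickable object] + [Registry Canvas Configurable Hookable Button Plugin Clickable object] + [Registry Canvas Configurable Hookable Button Plugin Clickable object] + [Registry]
  take Canvas:  [Configurable Hookable Plugin Clickable object] + [Canvas Configurable Hookable Button Plugin Clickable object] + [Canvas Configurable Hookable Button Plugin Clickable object]
  take Configurable:  [Configurable Hookable Plugin Clickable object] + [Configurable Hookable Button Plugin Clickable object] + [Configurable Hookable Button Plugin Clickable object]
  take Hookable:  [Hookable Plugin Clickable object] + [Hookable Button Plugin Clickable object] + [Hookable Button Plugin Clickable object]
  take Button:  [Plugin Clickable object] + [Button Plugin Clickable object] + [Button Plugin Clickable object]
  take Plugin:  [Plugin Clickable object] + [Plugin Clickable object] + [Plugin Clickable object]
  take Clickable:  [Clickable object] + [Clickable object] + [Clickable object]
  take object:  [object] + [object] + [object]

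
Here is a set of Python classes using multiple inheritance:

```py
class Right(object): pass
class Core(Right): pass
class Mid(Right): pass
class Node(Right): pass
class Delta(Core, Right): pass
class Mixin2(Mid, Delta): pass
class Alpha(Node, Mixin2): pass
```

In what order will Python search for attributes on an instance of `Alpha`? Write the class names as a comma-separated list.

Alpha, Node, Mixin2, Mid, Delta, Core, Right, object

L[Alpha] = Alpha + merge(L[Node], L[Mixin2], [Node Mixin2])
  take Node:  [Node Right object] + [Mixin2 Mid Delta Core Right object] + [Node Mixin2]
  take Mixin2:  [Right object] + [Mixin2 Mid Delta Core Right object] + [Mixin2]
  take Mid:  [Right object] + [Mid Delta Core Right object]
  take Delta:  [Right object] + [Delta Core Right object]
  take Core:  [Right object] + [Core Right object]
  take Right:  [Right object] + [Right object]
  take object:  [object] + [object]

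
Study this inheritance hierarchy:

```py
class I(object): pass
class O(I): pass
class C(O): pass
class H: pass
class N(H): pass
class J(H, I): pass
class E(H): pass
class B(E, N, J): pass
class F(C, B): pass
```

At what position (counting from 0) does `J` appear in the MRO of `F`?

L[F] = F + merge(L[C], L[B], [C B])
  take C:  [C O I object] + [B E N J H I object] + [C B]
  take O:  [O I object] + [B E N J H I object] + [B]
  take B:  [I object] + [B E N J H I object] + [B]
  take E:  [I object] + [E N J H I object]
  take N:  [I object] + [N J H I object]
  take J:  [I object] + [J H I object]
  take H:  [I object] + [H I object]
  take I:  [I object] + [I object]
  take object:  [object] + [object]
MRO: F C O B E N J H I object
J sits at index 6.

6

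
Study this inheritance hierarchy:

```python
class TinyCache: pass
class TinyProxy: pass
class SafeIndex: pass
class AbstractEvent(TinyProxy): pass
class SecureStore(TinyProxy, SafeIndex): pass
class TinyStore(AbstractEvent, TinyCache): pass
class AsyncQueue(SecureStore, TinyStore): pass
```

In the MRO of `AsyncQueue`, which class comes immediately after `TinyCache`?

L[AsyncQueue] = AsyncQueue + merge(L[SecureStore], L[TinyStore], [SecureStore TinyStore])
  take SecureStore:  [SecureStore TinyProxy SafeIndex object] + [TinyStore AbstractEvent TinyProxy TinyCache object] + [SecureStore TinyStore]
  take TinyStore:  [TinyProxy SafeIndex object] + [TinyStore AbstractEvent TinyProxy TinyCache object] + [TinyStore]
  take AbstractEvent:  [TinyProxy SafeIndex object] + [AbstractEvent TinyProxy TinyCache object]
  take TinyProxy:  [TinyProxy SafeIndex object] + [TinyProxy TinyCache object]
  take SafeIndex:  [SafeIndex object] + [TinyCache object]
  take TinyCache:  [object] + [TinyCache object]
  take object:  [object] + [object]
MRO: AsyncQueue SecureStore TinyStore AbstractEvent TinyProxy SafeIndex TinyCache object
TinyCache is at position 6; next is object.

object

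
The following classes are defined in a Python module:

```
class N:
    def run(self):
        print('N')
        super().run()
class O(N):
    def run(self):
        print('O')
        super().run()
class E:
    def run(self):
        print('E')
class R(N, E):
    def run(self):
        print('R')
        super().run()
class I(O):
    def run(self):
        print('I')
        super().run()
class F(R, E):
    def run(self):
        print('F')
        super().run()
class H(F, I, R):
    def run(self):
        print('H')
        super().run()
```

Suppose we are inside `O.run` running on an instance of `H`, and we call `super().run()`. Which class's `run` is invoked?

N

L[H] = H + merge(L[F], L[I], L[R], [F I R])
  take F:  [F R N E object] + [I O N object] + [R N E object] + [F I R]
  take I:  [R N E object] + [I O N object] + [R N E object] + [I R]
  take R:  [R N E object] + [O N object] + [R N E object] + [R]
  take O:  [N E object] + [O N object] + [N E object]
  take N:  [N E object] + [N object] + [N E object]
  take E:  [E object] + [object] + [E object]
  take object:  [object] + [object] + [object]
MRO: H F I R O N E object
super() in O.run on a H instance goes to the class after O in H's MRO: N.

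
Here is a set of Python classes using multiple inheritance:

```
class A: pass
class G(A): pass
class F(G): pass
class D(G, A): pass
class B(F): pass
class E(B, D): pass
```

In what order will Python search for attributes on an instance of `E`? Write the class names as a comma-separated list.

E, B, F, D, G, A, object

L[E] = E + merge(L[B], L[D], [B D])
  take B:  [B F G A object] + [D G A object] + [B D]
  take F:  [F G A object] + [D G A object] + [D]
  take D:  [G A object] + [D G A object] + [D]
  take G:  [G A object] + [G A object]
  take A:  [A object] + [A object]
  take object:  [object] + [object]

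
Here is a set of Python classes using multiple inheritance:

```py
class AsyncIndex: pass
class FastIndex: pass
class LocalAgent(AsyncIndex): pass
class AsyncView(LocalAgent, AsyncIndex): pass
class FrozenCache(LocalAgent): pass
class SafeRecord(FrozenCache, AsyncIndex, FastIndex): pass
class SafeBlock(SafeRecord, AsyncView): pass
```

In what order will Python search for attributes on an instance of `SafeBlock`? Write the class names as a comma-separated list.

SafeBlock, SafeRecord, FrozenCache, AsyncView, LocalAgent, AsyncIndex, FastIndex, object

L[SafeBlock] = SafeBlock + merge(L[SafeRecord], L[AsyncView], [SafeRecord AsyncView])
  take SafeRecord:  [SafeRecord FrozenCache LocalAgent AsyncIndex FastIndex object] + [AsyncView LocalAgent AsyncIndex object] + [SafeRecord AsyncView]
  take FrozenCache:  [FrozenCache LocalAgent AsyncIndex FastIndex object] + [AsyncView LocalAgent AsyncIndex object] + [AsyncView]
  take AsyncView:  [LocalAgent AsyncIndex FastIndex object] + [AsyncView LocalAgent AsyncIndex object] + [AsyncView]
  take LocalAgent:  [LocalAgent AsyncIndex FastIndex object] + [LocalAgent AsyncIndex object]
  take AsyncIndex:  [AsyncIndex FastIndex object] + [AsyncIndex object]
  take FastIndex:  [FastIndex object] + [object]
  take object:  [object] + [object]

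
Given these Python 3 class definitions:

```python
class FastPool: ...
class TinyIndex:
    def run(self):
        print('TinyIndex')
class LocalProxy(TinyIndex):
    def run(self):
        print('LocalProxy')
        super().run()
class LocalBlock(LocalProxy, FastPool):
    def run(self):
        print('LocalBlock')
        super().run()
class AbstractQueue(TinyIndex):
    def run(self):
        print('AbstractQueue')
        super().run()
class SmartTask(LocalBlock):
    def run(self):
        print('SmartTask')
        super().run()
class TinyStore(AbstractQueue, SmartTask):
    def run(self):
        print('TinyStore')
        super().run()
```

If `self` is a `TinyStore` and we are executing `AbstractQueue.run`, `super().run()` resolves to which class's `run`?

SmartTask

L[TinyStore] = TinyStore + merge(L[AbstractQueue], L[SmartTask], [AbstractQueue SmartTask])
  take AbstractQueue:  [AbstractQueue TinyIndex object] + [SmartTask LocalBlock LocalProxy TinyIndex FastPool object] + [AbstractQueue SmartTask]
  take SmartTask:  [TinyIndex object] + [SmartTask LocalBlock LocalProxy TinyIndex FastPool object] + [SmartTask]
  take LocalBlock:  [TinyIndex object] + [LocalBlock LocalProxy TinyIndex FastPool object]
  take LocalProxy:  [TinyIndex object] + [LocalProxy TinyIndex FastPool object]
  take TinyIndex:  [TinyIndex object] + [TinyIndex FastPool object]
  take FastPool:  [object] + [FastPool object]
  take object:  [object] + [object]
MRO: TinyStore AbstractQueue SmartTask LocalBlock LocalProxy TinyIndex FastPool object
super() in AbstractQueue.run on a TinyStore instance goes to the class after AbstractQueue in TinyStore's MRO: SmartTask.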